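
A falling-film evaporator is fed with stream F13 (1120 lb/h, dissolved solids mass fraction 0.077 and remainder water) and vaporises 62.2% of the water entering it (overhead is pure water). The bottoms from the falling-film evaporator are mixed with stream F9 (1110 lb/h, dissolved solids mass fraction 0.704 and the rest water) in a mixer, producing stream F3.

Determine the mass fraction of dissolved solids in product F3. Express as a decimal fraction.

Vapour removed = 0.622×0.923×1120 = 643 lb/h; concentrate = 477 lb/h.
dissolved solids reaching the mixer = 86.24 (from concentrate) + 1110×0.704 = 867.68 lb/h.
Product flow = 477 + 1110 = 1587 lb/h; dissolved solids fraction = 0.547.

0.547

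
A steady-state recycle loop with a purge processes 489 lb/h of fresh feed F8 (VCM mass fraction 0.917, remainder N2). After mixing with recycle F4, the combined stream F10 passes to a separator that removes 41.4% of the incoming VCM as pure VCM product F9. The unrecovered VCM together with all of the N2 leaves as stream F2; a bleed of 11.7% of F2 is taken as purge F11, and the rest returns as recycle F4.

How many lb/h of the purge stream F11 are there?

N2 enters only via F8 and leaves only via the purge: 489×0.083 = 0.117×(N2 in F2), and the separator passes all N2, so N2 in F10 = N2 in F2 = 346.9 lb/h.
VCM in F10: m_A = 489×0.917 + (1−0.117)·(1−0.414)·m_A, so m_A = 448.41/0.4826 = 929.23 lb/h.
F2 = (1−0.414)×929.23 + 346.9 = 891.43 lb/h.
Purge F11 = 0.117×891.43 = 104.3 lb/h.

104.3 lb/h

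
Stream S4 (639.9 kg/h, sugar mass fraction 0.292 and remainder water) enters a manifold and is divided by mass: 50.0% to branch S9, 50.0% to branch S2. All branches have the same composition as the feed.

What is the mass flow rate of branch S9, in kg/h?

319.9 kg/h

Branch S9 flow = 0.500×639.9 = 319.95 kg/h.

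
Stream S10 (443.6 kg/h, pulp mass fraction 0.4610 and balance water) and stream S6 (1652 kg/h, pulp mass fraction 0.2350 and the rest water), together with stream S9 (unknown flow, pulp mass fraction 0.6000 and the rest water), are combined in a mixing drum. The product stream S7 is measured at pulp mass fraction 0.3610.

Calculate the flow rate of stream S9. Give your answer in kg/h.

Let S9 be the unknown flow. Total out = 2095.6 + S9.
pulp balance: 592.72 + 0.600·S9 = 0.361·(2095.6 + S9)
(0.600 − 0.361)·S9 = 0.361×2095.6 − 592.72 = 163.79
S9 = 163.79 / 0.239 = 685.32 kg/h

685.3 kg/h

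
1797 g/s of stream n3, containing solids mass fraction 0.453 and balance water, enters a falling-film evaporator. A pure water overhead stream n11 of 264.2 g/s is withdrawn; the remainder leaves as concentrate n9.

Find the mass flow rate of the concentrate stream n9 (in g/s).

1533 g/s

Concentrate = 1797 − 264.2 = 1532.8 g/s.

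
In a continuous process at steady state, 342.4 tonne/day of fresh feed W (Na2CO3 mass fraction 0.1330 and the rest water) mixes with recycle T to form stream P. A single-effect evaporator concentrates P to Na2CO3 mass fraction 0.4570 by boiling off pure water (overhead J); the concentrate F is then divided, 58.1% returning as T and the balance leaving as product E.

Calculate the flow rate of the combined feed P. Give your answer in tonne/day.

Overall Na2CO3 balance (none leaves overhead): Na2CO3 in fresh feed = Na2CO3 in product, i.e. 342.4×0.133 = (1−0.581)·F·0.457.
F = 45.539/(0.457×0.419) = 237.82 tonne/day.
Recycle T = 0.581×237.82 = 138.18 tonne/day.
Combined feed P = 342.4 + 138.18 = 480.58 tonne/day.

480.6 tonne/day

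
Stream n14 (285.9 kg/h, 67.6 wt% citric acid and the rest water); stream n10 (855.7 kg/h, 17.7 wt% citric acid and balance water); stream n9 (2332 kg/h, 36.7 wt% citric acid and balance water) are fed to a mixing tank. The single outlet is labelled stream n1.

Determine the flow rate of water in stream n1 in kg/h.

water out = water in = 285.9×0.324 + 855.7×0.823 + 2332×0.633 = 2273 kg/h.

2273 kg/h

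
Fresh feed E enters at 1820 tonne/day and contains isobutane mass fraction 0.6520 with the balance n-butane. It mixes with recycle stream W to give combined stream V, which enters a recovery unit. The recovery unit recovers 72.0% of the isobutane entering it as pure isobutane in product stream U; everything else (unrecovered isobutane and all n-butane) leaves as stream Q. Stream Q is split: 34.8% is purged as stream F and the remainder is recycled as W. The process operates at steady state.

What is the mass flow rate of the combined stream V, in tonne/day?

n-butane enters only via E and leaves only via the purge: 1820×0.348 = 0.348×(n-butane in Q), and the recovery unit passes all n-butane, so n-butane in V = n-butane in Q = 1820 tonne/day.
isobutane in V: m_A = 1820×0.652 + (1−0.348)·(1−0.720)·m_A, so m_A = 1186.6/0.8174 = 1451.7 tonne/day.
V = 1451.7 + 1820 = 3271.7 tonne/day.

3272 tonne/day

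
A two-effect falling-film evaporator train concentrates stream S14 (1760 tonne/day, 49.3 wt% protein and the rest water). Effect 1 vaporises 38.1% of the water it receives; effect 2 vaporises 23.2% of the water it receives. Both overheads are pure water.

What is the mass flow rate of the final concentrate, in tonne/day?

1292 tonne/day

water in feed = 1760×0.507 = 892.32 tonne/day.
After stage 1: water left = (1−0.381)×892.32 = 552.35; stream total = 1420 tonne/day.
After stage 2: water left = (1−0.232)×552.35 = 424.2; final concentrate = 1291.9 tonne/day.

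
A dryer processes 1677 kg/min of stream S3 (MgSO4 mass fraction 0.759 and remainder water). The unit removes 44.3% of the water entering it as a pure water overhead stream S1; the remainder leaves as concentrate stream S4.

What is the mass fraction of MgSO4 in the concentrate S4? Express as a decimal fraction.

MgSO4 is not removed: 1677×0.759 = 1272.8 kg/min of MgSO4 enters S4.
water entering = 1677×0.241 = 404.16 kg/min; overhead removed = 0.443×404.16 = 179.04 kg/min.
Concentrate = 1677 − 179.04 = 1498 kg/min.
Mass fraction = 1272.8/1498 = 0.850.

0.850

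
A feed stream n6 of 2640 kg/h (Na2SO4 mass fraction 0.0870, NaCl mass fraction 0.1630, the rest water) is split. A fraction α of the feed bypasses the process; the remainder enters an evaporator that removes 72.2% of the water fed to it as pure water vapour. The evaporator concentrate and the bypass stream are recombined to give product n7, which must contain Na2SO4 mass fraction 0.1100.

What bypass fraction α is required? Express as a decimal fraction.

All 2640×0.087 = 229.68 kg/h of Na2SO4 reaches n7, so n7 = 229.68/0.110 = 2088 kg/h and vapour = 552 kg/h.
The evaporator receives (1−α)·2640 of feed at 0.750 water and removes 0.722 of that water:
0.722×0.750×(1−α)×2640 = 552
(1−α) = 552/1429.6 = 0.3861;  α = 0.6139.

0.614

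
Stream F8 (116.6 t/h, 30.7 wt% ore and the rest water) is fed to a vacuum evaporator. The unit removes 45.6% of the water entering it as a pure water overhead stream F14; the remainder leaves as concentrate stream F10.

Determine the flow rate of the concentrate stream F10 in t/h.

79.75 t/h

water entering = 116.6×0.693 = 80.804 t/h; overhead removed = 0.456×80.804 = 36.847 t/h.
Concentrate = 116.6 − 36.847 = 79.753 t/h.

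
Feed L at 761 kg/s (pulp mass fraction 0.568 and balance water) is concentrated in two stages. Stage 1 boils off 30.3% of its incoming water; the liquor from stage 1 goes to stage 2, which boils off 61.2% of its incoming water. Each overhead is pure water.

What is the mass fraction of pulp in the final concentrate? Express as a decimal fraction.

0.829

water in feed = 761×0.432 = 328.75 kg/s.
After stage 1: water left = (1−0.303)×328.75 = 229.14; stream total = 661.39 kg/s.
After stage 2: water left = (1−0.612)×229.14 = 88.906; final concentrate = 521.15 kg/s.
pulp fraction = 432.25/521.15 = 0.829.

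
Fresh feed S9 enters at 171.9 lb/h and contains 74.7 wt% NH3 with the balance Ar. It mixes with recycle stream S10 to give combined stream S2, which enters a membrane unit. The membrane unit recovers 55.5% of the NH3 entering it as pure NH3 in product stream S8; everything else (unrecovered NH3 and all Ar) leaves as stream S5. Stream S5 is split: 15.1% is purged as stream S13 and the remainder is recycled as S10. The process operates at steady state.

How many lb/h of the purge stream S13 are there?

57.36 lb/h

Ar enters only via S9 and leaves only via the purge: 171.9×0.253 = 0.151×(Ar in S5), and the membrane unit passes all Ar, so Ar in S2 = Ar in S5 = 288.02 lb/h.
NH3 in S2: m_A = 171.9×0.747 + (1−0.151)·(1−0.555)·m_A, so m_A = 128.41/0.6222 = 206.38 lb/h.
S5 = (1−0.555)×206.38 + 288.02 = 379.86 lb/h.
Purge S13 = 0.151×379.86 = 57.358 lb/h.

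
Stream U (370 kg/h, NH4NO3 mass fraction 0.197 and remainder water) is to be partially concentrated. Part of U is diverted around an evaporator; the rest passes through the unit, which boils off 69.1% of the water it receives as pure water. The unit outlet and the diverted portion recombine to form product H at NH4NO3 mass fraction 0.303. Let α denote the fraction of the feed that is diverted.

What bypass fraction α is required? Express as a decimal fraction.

0.370

All 370×0.197 = 72.89 kg/h of NH4NO3 reaches H, so H = 72.89/0.303 = 240.56 kg/h and vapour = 129.44 kg/h.
The evaporator receives (1−α)·370 of feed at 0.803 water and removes 0.691 of that water:
0.691×0.803×(1−α)×370 = 129.44
(1−α) = 129.44/205.3 = 0.6305;  α = 0.3695.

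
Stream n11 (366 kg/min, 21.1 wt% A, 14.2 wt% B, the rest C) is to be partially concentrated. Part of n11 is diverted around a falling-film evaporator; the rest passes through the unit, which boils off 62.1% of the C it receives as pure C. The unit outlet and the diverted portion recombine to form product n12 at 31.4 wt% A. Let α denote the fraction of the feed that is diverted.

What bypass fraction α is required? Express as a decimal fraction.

All 366×0.211 = 77.226 kg/min of A reaches n12, so n12 = 77.226/0.314 = 245.94 kg/min and vapour = 120.06 kg/min.
The evaporator receives (1−α)·366 of feed at 0.647 C and removes 0.621 of that C:
0.621×0.647×(1−α)×366 = 120.06
(1−α) = 120.06/147.05 = 0.8164;  α = 0.1836.

0.184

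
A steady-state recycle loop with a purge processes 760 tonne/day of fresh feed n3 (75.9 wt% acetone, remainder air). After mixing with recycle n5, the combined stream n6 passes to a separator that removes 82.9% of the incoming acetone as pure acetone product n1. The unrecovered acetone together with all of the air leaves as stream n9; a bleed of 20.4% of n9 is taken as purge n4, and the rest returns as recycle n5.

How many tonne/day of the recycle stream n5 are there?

805.6 tonne/day

air enters only via n3 and leaves only via the purge: 760×0.241 = 0.204×(air in n9), and the separator passes all air, so air in n6 = air in n9 = 897.84 tonne/day.
acetone in n6: m_A = 760×0.759 + (1−0.204)·(1−0.829)·m_A, so m_A = 576.84/0.8639 = 667.73 tonne/day.
n9 = (1−0.829)×667.73 + 897.84 = 1012 tonne/day.
Recycle n5 = (1−0.204)×1012 = 805.57 tonne/day.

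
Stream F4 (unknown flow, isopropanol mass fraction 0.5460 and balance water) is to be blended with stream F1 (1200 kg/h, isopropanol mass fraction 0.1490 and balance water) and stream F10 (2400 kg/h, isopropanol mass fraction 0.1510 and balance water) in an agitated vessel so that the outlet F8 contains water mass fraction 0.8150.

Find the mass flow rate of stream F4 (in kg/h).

345.7 kg/h

Let F4 be the unknown flow. Total out = 3600 + F4.
water balance: 3058.8 + 0.454·F4 = 0.815·(3600 + F4)
(0.454 − 0.815)·F4 = 0.815×3600 − 3058.8 = -124.8
F4 = -124.8 / -0.361 = 345.71 kg/h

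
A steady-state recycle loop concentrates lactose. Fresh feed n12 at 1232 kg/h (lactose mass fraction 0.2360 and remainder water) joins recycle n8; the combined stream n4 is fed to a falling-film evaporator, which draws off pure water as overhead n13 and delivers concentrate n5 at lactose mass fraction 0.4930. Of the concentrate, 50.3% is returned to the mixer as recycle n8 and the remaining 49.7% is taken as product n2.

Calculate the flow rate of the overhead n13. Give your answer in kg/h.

Overall lactose balance (none leaves overhead): lactose in fresh feed = lactose in product, i.e. 1232×0.236 = (1−0.503)·n5·0.493.
n5 = 290.75/(0.493×0.497) = 1186.6 kg/h.
Recycle n8 = 0.503×1186.6 = 596.88 kg/h.
Combined feed n4 = 1232 + 596.88 = 1828.9 kg/h.
Overhead n13 = n4 − n5 = 1828.9 − 1186.6 = 642.24 kg/h.

642.2 kg/h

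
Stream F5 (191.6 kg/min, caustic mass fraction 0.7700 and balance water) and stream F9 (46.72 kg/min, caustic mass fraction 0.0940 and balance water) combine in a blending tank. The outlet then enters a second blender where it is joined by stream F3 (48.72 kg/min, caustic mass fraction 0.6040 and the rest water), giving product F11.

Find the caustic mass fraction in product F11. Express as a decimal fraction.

0.6318

Overall, product flow = 287.04 kg/min.
caustic in = 191.6×0.770 + 46.72×0.094 + 48.72×0.604 = 181.35 kg/min.
caustic fraction in F11 = 0.6318.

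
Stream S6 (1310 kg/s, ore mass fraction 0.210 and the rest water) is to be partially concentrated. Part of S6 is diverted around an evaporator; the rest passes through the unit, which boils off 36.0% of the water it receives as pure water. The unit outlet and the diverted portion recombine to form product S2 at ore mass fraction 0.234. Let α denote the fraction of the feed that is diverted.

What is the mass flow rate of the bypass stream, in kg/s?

All 1310×0.210 = 275.1 kg/s of ore reaches S2, so S2 = 275.1/0.234 = 1175.6 kg/s and vapour = 134.36 kg/s.
The evaporator receives (1−α)·1310 of feed at 0.790 water and removes 0.360 of that water:
0.360×0.790×(1−α)×1310 = 134.36
(1−α) = 134.36/372.56 = 0.3606;  α = 0.6394.
Bypass flow = 0.6394×1310 = 837.57 kg/s.

837.6 kg/s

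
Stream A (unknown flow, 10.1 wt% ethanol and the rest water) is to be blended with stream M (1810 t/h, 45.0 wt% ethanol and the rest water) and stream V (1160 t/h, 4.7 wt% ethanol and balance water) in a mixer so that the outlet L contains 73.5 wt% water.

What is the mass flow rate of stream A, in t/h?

499.8 t/h

Let A be the unknown flow. Total out = 2970 + A.
water balance: 2101 + 0.899·A = 0.735·(2970 + A)
(0.899 − 0.735)·A = 0.735×2970 − 2101 = 81.97
A = 81.97 / 0.164 = 499.82 t/h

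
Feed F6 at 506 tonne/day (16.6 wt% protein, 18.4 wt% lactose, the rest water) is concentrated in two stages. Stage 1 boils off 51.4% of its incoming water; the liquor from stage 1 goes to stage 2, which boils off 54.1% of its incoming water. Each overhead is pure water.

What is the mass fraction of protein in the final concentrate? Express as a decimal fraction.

water in feed = 506×0.650 = 328.9 tonne/day.
After stage 1: water left = (1−0.514)×328.9 = 159.85; stream total = 336.95 tonne/day.
After stage 2: water left = (1−0.541)×159.85 = 73.369; final concentrate = 250.47 tonne/day.
protein fraction = 83.996/250.47 = 0.335.

0.335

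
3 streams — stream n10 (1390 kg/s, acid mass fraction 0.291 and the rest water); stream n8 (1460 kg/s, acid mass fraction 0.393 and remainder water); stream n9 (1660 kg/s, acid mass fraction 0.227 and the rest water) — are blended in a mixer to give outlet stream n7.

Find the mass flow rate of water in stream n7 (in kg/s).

water out = water in = 1390×0.709 + 1460×0.607 + 1660×0.773 = 3154.9 kg/s.

3155 kg/s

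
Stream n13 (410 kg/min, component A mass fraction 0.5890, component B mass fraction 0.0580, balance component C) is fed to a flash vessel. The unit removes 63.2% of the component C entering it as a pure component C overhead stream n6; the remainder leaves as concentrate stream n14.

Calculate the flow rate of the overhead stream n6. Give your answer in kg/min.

91.47 kg/min

component C entering = 410×0.353 = 144.73 kg/min; overhead removed = 0.632×144.73 = 91.469 kg/min.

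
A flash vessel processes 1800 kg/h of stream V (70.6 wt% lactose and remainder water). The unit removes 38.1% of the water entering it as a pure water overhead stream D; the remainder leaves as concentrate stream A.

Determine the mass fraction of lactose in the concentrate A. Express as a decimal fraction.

lactose is not removed: 1800×0.706 = 1270.8 kg/h of lactose enters A.
water entering = 1800×0.294 = 529.2 kg/h; overhead removed = 0.381×529.2 = 201.63 kg/h.
Concentrate = 1800 − 201.63 = 1598.4 kg/h.
Mass fraction = 1270.8/1598.4 = 0.795.

0.795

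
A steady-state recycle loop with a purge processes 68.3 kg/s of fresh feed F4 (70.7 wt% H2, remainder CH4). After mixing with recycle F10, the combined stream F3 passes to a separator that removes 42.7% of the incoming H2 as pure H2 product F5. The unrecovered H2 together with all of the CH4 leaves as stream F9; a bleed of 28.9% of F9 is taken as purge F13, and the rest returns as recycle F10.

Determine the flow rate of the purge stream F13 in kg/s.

33.51 kg/s

CH4 enters only via F4 and leaves only via the purge: 68.3×0.293 = 0.289×(CH4 in F9), and the separator passes all CH4, so CH4 in F3 = CH4 in F9 = 69.245 kg/s.
H2 in F3: m_A = 68.3×0.707 + (1−0.289)·(1−0.427)·m_A, so m_A = 48.288/0.5926 = 81.486 kg/s.
F9 = (1−0.427)×81.486 + 69.245 = 115.94 kg/s.
Purge F13 = 0.289×115.94 = 33.506 kg/s.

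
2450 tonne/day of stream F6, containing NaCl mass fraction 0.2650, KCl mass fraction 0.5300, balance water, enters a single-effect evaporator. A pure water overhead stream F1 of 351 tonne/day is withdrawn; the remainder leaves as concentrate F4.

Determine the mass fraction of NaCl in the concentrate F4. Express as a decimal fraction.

NaCl is not removed: 2450×0.265 = 649.25 tonne/day of NaCl enters F4.
Concentrate = 2450 − 351 = 2099 tonne/day.
Mass fraction = 649.25/2099 = 0.3093.

0.3093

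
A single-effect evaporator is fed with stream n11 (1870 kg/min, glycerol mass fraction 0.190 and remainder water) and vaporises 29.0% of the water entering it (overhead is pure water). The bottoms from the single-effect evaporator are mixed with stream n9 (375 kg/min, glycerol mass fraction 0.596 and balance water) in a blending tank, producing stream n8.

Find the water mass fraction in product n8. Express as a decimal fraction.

Vapour removed = 0.290×0.810×1870 = 439.26 kg/min; concentrate = 1430.7 kg/min.
water reaching the mixer = 1075.4 (from concentrate) + 375×0.404 = 1226.9 kg/min.
Product flow = 1430.7 + 375 = 1805.7 kg/min; water fraction = 0.679.

0.679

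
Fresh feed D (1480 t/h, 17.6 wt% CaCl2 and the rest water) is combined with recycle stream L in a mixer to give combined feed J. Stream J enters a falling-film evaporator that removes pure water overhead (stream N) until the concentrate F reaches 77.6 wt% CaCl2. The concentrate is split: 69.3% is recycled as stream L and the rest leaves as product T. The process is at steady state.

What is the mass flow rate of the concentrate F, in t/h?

1093 t/h

Overall CaCl2 balance (none leaves overhead): CaCl2 in fresh feed = CaCl2 in product, i.e. 1480×0.176 = (1−0.693)·F·0.776.
F = 260.48/(0.776×0.307) = 1093.4 t/h.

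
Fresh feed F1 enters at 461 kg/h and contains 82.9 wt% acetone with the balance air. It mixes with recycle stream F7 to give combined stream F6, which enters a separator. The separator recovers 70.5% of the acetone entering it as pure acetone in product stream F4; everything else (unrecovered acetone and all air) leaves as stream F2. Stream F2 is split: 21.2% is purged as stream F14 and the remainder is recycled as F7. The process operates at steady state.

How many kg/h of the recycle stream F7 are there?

408.8 kg/h

air enters only via F1 and leaves only via the purge: 461×0.171 = 0.212×(air in F2), and the separator passes all air, so air in F6 = air in F2 = 371.84 kg/h.
acetone in F6: m_A = 461×0.829 + (1−0.212)·(1−0.705)·m_A, so m_A = 382.17/0.7675 = 497.91 kg/h.
F2 = (1−0.705)×497.91 + 371.84 = 518.73 kg/h.
Recycle F7 = (1−0.212)×518.73 = 408.76 kg/h.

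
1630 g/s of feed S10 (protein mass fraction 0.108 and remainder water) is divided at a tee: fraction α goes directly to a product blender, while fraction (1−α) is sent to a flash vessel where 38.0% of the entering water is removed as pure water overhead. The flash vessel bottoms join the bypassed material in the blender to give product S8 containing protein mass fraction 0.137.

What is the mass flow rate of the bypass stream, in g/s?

All 1630×0.108 = 176.04 g/s of protein reaches S8, so S8 = 176.04/0.137 = 1285 g/s and vapour = 345.04 g/s.
The evaporator receives (1−α)·1630 of feed at 0.892 water and removes 0.380 of that water:
0.380×0.892×(1−α)×1630 = 345.04
(1−α) = 345.04/552.5 = 0.6245;  α = 0.3755.
Bypass flow = 0.3755×1630 = 612.07 g/s.

612.1 g/s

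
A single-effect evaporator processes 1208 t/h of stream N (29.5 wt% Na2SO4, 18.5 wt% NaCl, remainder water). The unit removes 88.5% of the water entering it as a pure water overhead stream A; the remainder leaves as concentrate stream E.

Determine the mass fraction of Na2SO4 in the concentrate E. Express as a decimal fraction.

Na2SO4 is not removed: 1208×0.295 = 356.36 t/h of Na2SO4 enters E.
water entering = 1208×0.520 = 628.16 t/h; overhead removed = 0.885×628.16 = 555.92 t/h.
Concentrate = 1208 − 555.92 = 652.08 t/h.
Mass fraction = 356.36/652.08 = 0.546.

0.546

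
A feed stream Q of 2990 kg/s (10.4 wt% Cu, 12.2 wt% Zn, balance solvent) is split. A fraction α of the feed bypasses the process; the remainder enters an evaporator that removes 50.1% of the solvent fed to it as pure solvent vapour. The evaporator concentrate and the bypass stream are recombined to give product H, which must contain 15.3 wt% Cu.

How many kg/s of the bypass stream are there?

All 2990×0.104 = 310.96 kg/s of Cu reaches H, so H = 310.96/0.153 = 2032.4 kg/s and vapour = 957.58 kg/s.
The evaporator receives (1−α)·2990 of feed at 0.774 solvent and removes 0.501 of that solvent:
0.501×0.774×(1−α)×2990 = 957.58
(1−α) = 957.58/1159.4 = 0.8259;  α = 0.1741.
Bypass flow = 0.1741×2990 = 520.57 kg/s.

520.6 kg/s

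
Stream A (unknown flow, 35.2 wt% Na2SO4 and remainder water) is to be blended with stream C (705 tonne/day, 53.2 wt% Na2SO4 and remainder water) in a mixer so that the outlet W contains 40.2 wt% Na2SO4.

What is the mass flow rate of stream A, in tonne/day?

Let A be the unknown flow. Total out = 705 + A.
Na2SO4 balance: 375.06 + 0.352·A = 0.402·(705 + A)
(0.352 − 0.402)·A = 0.402×705 − 375.06 = -91.65
A = -91.65 / -0.050 = 1833 tonne/day

1833 tonne/day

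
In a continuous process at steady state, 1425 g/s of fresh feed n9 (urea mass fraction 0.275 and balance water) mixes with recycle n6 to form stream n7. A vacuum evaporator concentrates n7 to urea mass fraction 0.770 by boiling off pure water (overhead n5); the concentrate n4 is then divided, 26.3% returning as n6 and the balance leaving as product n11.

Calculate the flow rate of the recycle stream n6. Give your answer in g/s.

181.6 g/s

Overall urea balance (none leaves overhead): urea in fresh feed = urea in product, i.e. 1425×0.275 = (1−0.263)·n4·0.770.
n4 = 391.88/(0.770×0.737) = 690.54 g/s.
Recycle n6 = 0.263×690.54 = 181.61 g/s.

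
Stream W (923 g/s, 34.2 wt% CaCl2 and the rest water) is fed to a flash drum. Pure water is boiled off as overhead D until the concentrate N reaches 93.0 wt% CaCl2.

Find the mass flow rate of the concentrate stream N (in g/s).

339.4 g/s

CaCl2 is conserved: 923×0.342 = 315.67 g/s all reports to the concentrate.
Concentrate = 315.67/(target fraction) = 339.43 g/s.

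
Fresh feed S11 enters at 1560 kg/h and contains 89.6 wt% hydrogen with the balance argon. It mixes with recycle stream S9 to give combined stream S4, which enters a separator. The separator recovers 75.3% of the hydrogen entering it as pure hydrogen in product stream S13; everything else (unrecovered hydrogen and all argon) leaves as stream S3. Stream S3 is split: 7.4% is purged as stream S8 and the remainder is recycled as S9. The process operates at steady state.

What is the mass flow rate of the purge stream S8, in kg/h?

argon enters only via S11 and leaves only via the purge: 1560×0.104 = 0.074×(argon in S3), and the separator passes all argon, so argon in S4 = argon in S3 = 2192.4 kg/h.
hydrogen in S4: m_A = 1560×0.896 + (1−0.074)·(1−0.753)·m_A, so m_A = 1397.8/0.7713 = 1812.3 kg/h.
S3 = (1−0.753)×1812.3 + 2192.4 = 2640.1 kg/h.
Purge S8 = 0.074×2640.1 = 195.36 kg/h.

195.4 kg/h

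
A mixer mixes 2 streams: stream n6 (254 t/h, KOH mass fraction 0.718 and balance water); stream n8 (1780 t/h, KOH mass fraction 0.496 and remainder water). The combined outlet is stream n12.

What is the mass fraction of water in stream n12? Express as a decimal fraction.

0.476

Total flow out = 254 + 1780 = 2034 t/h.
water in = 254×0.282 + 1780×0.504 = 968.75 t/h.
water mass fraction in n12 = 968.75/2034 = 0.476.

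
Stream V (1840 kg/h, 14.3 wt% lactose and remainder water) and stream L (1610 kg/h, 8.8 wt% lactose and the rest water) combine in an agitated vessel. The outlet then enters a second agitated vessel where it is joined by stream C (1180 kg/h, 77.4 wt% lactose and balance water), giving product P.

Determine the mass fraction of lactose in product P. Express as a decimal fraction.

Overall, product flow = 4630 kg/h.
lactose in = 1840×0.143 + 1610×0.088 + 1180×0.774 = 1318.1 kg/h.
lactose fraction in P = 0.285.

0.285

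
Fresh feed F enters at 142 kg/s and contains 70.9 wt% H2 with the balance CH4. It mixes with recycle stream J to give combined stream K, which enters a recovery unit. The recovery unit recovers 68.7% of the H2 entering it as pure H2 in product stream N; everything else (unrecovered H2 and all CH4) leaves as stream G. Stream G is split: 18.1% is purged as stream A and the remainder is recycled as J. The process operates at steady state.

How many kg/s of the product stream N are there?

93.01 kg/s

H2 in K: m_A = 142×0.709 + (1−0.181)·(1−0.687)·m_A, so m_A = 100.68/0.7437 = 135.38 kg/s.
Product N = 0.687×135.38 = 93.008 kg/s.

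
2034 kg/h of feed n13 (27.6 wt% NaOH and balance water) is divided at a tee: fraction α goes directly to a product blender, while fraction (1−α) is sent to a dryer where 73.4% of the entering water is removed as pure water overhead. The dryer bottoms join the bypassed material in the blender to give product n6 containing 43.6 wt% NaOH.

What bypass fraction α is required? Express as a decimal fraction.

All 2034×0.276 = 561.38 kg/h of NaOH reaches n6, so n6 = 561.38/0.436 = 1287.6 kg/h and vapour = 746.42 kg/h.
The evaporator receives (1−α)·2034 of feed at 0.724 water and removes 0.734 of that water:
0.734×0.724×(1−α)×2034 = 746.42
(1−α) = 746.42/1080.9 = 0.6906;  α = 0.3094.

0.309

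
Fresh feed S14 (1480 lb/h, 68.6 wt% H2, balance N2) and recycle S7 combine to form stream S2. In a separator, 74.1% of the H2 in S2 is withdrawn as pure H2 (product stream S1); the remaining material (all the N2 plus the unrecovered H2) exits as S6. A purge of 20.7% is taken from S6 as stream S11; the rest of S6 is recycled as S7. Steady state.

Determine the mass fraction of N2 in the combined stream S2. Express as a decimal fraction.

0.637

N2 enters only via S14 and leaves only via the purge: 1480×0.314 = 0.207×(N2 in S6), and the separator passes all N2, so N2 in S2 = N2 in S6 = 2245 lb/h.
H2 in S2: m_A = 1480×0.686 + (1−0.207)·(1−0.741)·m_A, so m_A = 1015.3/0.7946 = 1277.7 lb/h.
S2 = 1277.7 + 2245 = 3522.7 lb/h.
N2 fraction in S2 = 2245/3522.7 = 0.637.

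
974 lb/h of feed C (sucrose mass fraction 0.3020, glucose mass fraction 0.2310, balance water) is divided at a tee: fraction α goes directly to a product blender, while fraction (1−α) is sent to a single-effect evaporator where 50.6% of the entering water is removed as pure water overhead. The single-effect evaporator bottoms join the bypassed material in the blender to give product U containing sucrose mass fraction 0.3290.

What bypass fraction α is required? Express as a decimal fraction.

All 974×0.302 = 294.15 lb/h of sucrose reaches U, so U = 294.15/0.329 = 894.07 lb/h and vapour = 79.933 lb/h.
The evaporator receives (1−α)·974 of feed at 0.467 water and removes 0.506 of that water:
0.506×0.467×(1−α)×974 = 79.933
(1−α) = 79.933/230.16 = 0.3473;  α = 0.6527.

0.653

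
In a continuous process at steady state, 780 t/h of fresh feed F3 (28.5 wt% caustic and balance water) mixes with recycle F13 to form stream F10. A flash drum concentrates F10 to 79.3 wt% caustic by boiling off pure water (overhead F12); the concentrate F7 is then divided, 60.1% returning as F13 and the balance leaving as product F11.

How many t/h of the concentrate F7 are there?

Overall caustic balance (none leaves overhead): caustic in fresh feed = caustic in product, i.e. 780×0.285 = (1−0.601)·F7·0.793.
F7 = 222.3/(0.793×0.399) = 702.58 t/h.

702.6 t/h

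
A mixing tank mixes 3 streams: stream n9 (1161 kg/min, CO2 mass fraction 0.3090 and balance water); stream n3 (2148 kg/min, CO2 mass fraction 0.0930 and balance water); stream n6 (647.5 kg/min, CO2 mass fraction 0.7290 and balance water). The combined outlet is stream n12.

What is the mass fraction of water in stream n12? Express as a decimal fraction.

Total flow out = 1161 + 2148 + 647.5 = 3956.5 kg/min.
water in = 1161×0.691 + 2148×0.907 + 647.5×0.271 = 2926 kg/min.
water mass fraction in n12 = 2926/3956.5 = 0.7395.

0.7395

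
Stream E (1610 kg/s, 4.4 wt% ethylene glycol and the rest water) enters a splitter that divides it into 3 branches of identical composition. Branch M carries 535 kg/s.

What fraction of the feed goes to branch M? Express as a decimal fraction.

Fraction to M = 535/1610 = 0.3323.

0.332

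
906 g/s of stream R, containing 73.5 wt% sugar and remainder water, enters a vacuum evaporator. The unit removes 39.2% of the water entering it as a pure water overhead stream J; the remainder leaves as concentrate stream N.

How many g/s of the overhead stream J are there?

water entering = 906×0.265 = 240.09 g/s; overhead removed = 0.392×240.09 = 94.115 g/s.

94.12 g/s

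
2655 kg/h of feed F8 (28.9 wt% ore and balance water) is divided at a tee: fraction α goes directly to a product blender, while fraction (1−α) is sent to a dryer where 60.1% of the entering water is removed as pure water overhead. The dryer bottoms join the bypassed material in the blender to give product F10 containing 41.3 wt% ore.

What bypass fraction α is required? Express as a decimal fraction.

All 2655×0.289 = 767.29 kg/h of ore reaches F10, so F10 = 767.29/0.413 = 1857.9 kg/h and vapour = 797.14 kg/h.
The evaporator receives (1−α)·2655 of feed at 0.711 water and removes 0.601 of that water:
0.601×0.711×(1−α)×2655 = 797.14
(1−α) = 797.14/1134.5 = 0.7026;  α = 0.2974.

0.297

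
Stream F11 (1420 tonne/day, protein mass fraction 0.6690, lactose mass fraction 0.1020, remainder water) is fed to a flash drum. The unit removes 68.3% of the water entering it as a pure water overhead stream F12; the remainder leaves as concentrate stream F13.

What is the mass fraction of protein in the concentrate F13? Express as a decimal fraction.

protein is not removed: 1420×0.669 = 949.98 tonne/day of protein enters F13.
water entering = 1420×0.229 = 325.18 tonne/day; overhead removed = 0.683×325.18 = 222.1 tonne/day.
Concentrate = 1420 − 222.1 = 1197.9 tonne/day.
Mass fraction = 949.98/1197.9 = 0.7930.

0.7930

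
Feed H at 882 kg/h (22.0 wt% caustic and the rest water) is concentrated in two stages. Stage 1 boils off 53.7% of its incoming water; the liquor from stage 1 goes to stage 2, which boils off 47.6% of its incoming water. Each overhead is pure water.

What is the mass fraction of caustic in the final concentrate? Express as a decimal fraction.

water in feed = 882×0.780 = 687.96 kg/h.
After stage 1: water left = (1−0.537)×687.96 = 318.53; stream total = 512.57 kg/h.
After stage 2: water left = (1−0.476)×318.53 = 166.91; final concentrate = 360.95 kg/h.
caustic fraction = 194.04/360.95 = 0.5376.

0.5376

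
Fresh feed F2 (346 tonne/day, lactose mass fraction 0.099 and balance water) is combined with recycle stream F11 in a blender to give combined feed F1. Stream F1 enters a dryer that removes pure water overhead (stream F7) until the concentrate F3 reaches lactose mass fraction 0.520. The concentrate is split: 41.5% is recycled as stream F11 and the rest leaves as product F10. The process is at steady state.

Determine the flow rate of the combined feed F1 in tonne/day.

Overall lactose balance (none leaves overhead): lactose in fresh feed = lactose in product, i.e. 346×0.099 = (1−0.415)·F3·0.520.
F3 = 34.254/(0.520×0.585) = 112.6 tonne/day.
Recycle F11 = 0.415×112.6 = 46.73 tonne/day.
Combined feed F1 = 346 + 46.73 = 392.73 tonne/day.

392.7 tonne/day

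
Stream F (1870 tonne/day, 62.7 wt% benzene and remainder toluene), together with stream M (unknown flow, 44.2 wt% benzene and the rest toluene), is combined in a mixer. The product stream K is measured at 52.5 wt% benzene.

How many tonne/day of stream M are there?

2298 tonne/day

Let M be the unknown flow. Total out = 1870 + M.
benzene balance: 1172.5 + 0.442·M = 0.525·(1870 + M)
(0.442 − 0.525)·M = 0.525×1870 − 1172.5 = -190.74
M = -190.74 / -0.083 = 2298.1 tonne/day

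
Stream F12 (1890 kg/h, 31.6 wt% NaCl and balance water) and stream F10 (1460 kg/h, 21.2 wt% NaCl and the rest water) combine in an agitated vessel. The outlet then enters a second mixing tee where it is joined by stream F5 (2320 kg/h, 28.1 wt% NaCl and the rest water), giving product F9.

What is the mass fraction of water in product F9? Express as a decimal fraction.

Overall, product flow = 5670 kg/h.
water in = 1890×0.684 + 1460×0.788 + 2320×0.719 = 4111.3 kg/h.
water fraction in F9 = 0.725.

0.725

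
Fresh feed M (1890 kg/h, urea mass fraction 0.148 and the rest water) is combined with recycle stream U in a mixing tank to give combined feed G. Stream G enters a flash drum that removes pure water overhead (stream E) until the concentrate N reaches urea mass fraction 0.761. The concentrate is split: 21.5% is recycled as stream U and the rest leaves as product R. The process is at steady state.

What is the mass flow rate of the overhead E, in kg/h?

Overall urea balance (none leaves overhead): urea in fresh feed = urea in product, i.e. 1890×0.148 = (1−0.215)·N·0.761.
N = 279.72/(0.761×0.785) = 468.24 kg/h.
Recycle U = 0.215×468.24 = 100.67 kg/h.
Combined feed G = 1890 + 100.67 = 1990.7 kg/h.
Overhead E = G − N = 1990.7 − 468.24 = 1522.4 kg/h.

1522 kg/h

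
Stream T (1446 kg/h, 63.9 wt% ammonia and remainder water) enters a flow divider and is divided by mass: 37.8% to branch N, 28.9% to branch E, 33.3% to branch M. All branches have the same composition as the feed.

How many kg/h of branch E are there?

417.9 kg/h

Branch E flow = 0.289×1446 = 417.89 kg/h.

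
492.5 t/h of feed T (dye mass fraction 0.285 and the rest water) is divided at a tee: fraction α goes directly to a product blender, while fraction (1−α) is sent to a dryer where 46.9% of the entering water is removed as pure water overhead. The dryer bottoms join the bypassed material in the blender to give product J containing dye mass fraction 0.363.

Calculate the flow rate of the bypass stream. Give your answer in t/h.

All 492.5×0.285 = 140.36 t/h of dye reaches J, so J = 140.36/0.363 = 386.67 t/h and vapour = 105.83 t/h.
The evaporator receives (1−α)·492.5 of feed at 0.715 water and removes 0.469 of that water:
0.469×0.715×(1−α)×492.5 = 105.83
(1−α) = 105.83/165.15 = 0.6408;  α = 0.3592.
Bypass flow = 0.3592×492.5 = 176.92 t/h.

176.9 t/h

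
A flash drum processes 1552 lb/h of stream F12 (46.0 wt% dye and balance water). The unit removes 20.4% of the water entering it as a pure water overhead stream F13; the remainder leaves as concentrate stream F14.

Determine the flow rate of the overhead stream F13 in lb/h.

water entering = 1552×0.540 = 838.08 lb/h; overhead removed = 0.204×838.08 = 170.97 lb/h.

171 lb/h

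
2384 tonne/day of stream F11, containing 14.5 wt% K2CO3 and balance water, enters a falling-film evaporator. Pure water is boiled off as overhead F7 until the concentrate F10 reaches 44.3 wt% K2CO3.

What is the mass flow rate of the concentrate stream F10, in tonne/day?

780.3 tonne/day

K2CO3 is conserved: 2384×0.145 = 345.68 tonne/day all reports to the concentrate.
Concentrate = 345.68/(target fraction) = 780.32 tonne/day.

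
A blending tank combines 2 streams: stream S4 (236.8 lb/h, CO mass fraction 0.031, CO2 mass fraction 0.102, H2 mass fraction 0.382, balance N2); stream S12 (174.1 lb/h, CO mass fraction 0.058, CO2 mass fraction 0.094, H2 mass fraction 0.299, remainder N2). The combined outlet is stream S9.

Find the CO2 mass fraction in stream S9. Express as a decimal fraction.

0.099

Total flow out = 236.8 + 174.1 = 410.9 lb/h.
CO2 in = 236.8×0.102 + 174.1×0.094 = 40.519 lb/h.
CO2 mass fraction in S9 = 40.519/410.9 = 0.099.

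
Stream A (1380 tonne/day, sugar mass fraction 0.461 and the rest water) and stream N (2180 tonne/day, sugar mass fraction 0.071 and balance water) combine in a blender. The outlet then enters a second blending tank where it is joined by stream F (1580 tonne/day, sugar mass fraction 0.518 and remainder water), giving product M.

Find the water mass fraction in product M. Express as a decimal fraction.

0.687

Overall, product flow = 5140 tonne/day.
water in = 1380×0.539 + 2180×0.929 + 1580×0.482 = 3530.6 tonne/day.
water fraction in M = 0.687.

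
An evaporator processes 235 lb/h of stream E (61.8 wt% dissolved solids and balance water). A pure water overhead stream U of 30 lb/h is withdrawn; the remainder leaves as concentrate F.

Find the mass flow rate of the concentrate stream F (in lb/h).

205 lb/h

Concentrate = 235 − 30 = 205 lb/h.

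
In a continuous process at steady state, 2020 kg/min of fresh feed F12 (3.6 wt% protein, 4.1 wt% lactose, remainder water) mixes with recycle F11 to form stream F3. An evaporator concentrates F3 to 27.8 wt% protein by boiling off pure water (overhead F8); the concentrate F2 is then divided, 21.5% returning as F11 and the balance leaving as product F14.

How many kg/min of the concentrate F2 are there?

333.2 kg/min

Overall protein balance (none leaves overhead): protein in fresh feed = protein in product, i.e. 2020×0.036 = (1−0.215)·F2·0.278.
F2 = 72.72/(0.278×0.785) = 333.23 kg/min.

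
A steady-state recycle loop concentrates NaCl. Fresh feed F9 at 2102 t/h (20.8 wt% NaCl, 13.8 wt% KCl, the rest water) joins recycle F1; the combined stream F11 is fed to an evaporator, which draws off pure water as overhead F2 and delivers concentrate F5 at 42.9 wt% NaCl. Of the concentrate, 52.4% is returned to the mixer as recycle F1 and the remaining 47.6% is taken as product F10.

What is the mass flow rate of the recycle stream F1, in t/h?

Overall NaCl balance (none leaves overhead): NaCl in fresh feed = NaCl in product, i.e. 2102×0.208 = (1−0.524)·F5·0.429.
F5 = 437.22/(0.429×0.476) = 2141.1 t/h.
Recycle F1 = 0.524×2141.1 = 1121.9 t/h.

1122 t/h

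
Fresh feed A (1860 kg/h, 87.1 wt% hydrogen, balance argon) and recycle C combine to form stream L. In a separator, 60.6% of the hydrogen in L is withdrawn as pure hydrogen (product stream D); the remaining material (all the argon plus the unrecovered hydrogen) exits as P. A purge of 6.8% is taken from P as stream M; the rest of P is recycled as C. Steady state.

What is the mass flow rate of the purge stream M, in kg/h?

argon enters only via A and leaves only via the purge: 1860×0.129 = 0.068×(argon in P), and the separator passes all argon, so argon in L = argon in P = 3528.5 kg/h.
hydrogen in L: m_A = 1860×0.871 + (1−0.068)·(1−0.606)·m_A, so m_A = 1620.1/0.6328 = 2560.2 kg/h.
P = (1−0.606)×2560.2 + 3528.5 = 4537.2 kg/h.
Purge M = 0.068×4537.2 = 308.53 kg/h.

308.5 kg/h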